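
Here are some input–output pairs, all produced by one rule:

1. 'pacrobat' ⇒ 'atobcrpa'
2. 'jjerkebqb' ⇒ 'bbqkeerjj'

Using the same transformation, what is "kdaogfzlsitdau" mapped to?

autdsizlgfaokd

The transformation: swap each adjacent pair of characters (1↔2, 3↔4, ...), then reverse the string.
Working it through for "kdaogfzlsitdau": intermediate "dkoafglzisdtua", final "autdsizlgfaokd".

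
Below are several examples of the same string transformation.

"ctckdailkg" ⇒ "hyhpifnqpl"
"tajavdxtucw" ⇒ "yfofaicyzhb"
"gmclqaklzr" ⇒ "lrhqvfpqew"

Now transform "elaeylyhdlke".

jqfjdqdmiqpj

The rule is to shift every letter 5 places forward in the alphabet (wrapping around).
Doing the same to "elaeylyhdlke": "jqfjdqdmiqpj".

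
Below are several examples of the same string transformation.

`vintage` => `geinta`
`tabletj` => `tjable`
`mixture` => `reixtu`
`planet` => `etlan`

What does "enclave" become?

What's happening: delete the first character, then move the last 2 characters to the front (rotate right by 2).
"enclave" → "nclave" → "vencla".

vencla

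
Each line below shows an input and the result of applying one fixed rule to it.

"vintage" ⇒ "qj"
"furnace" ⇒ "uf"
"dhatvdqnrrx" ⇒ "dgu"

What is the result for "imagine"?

The transformation: shift every letter 3 places forward in the alphabet (wrapping around), then keep one character in every 3, starting at position 3 (positions 3rd, 6th, 9th, ...).
Doing the same to "imagine": "dq".

dq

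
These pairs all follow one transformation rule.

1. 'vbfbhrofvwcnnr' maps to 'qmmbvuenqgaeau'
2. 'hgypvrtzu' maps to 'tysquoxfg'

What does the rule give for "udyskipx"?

wohjrxct

What's happening: shift every letter 1 place backward in the alphabet (wrapping around), then reverse the string.
On "udyskipx" that produces "wohjrxct".
(Check on "hgypvrtzu": → "gfxouqsyt" → "tysquoxfg" ✓)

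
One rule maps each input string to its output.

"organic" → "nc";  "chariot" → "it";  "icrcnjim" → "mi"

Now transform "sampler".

lr

The rule is to swap each adjacent pair of characters (1↔2, 3↔4, ...), then keep only the last 2 characters.
Starting from "sampler": after the first operation, "aspmelr"; after the second, "lr".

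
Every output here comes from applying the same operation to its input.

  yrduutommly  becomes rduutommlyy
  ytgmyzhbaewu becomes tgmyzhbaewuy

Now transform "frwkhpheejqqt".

rwkhpheejqqtf

The pattern: move the first character to the end.
On "frwkhpheejqqt" that produces "rwkhpheejqqtf".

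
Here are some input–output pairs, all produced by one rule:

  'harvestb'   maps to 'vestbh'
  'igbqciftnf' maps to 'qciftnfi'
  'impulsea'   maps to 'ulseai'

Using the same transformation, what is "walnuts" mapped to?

Looking at the pairs, the operation is to move the first 3 characters to the end (rotate left by 3), then delete the last 2 characters.
For "walnuts", step one produces "nutswal"; step two turns that into "nutsw".

nutsw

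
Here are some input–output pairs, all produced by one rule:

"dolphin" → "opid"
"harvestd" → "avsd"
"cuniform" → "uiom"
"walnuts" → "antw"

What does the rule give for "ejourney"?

Rule — move the first character to the end, then keep every other character starting from the first (positions 1st, 3rd, 5th, ...).
On "ejourney": the first step gives "journeye", and the second then gives "juny".

juny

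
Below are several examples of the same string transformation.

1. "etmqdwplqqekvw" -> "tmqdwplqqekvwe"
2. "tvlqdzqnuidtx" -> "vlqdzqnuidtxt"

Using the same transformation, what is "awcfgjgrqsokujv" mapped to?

What's happening: move the first character to the end.
For "awcfgjgrqsokujv" the result is "wcfgjgrqsokujva".

wcfgjgrqsokujva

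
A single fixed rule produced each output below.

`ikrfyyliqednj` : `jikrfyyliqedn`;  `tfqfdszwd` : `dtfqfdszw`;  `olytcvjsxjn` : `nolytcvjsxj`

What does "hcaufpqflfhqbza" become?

What's happening: move the last character to the front.
So "hcaufpqflfhqbza" becomes "ahcaufpqflfhqbz".

ahcaufpqflfhqbz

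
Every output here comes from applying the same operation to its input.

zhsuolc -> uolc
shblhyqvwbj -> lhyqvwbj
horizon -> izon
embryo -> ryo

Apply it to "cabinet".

inet

Rule — delete the first 3 characters.
So "cabinet" becomes "inet".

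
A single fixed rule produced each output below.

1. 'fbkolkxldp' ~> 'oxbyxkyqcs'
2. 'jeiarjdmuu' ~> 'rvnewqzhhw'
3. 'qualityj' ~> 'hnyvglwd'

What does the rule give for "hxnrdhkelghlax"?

kaequxrytuynku

In each case the input is transformed by: move the first character to the end, then shift every letter 13 places forward in the alphabet (wrapping around) — i.e. ROT13.
For "hxnrdhkelghlax", step one produces "xnrdhkelghlaxh"; step two turns that into "kaequxrytuynku".
(Check on "jeiarjdmuu": → "eiarjdmuuj" → "rvnewqzhhw" ✓)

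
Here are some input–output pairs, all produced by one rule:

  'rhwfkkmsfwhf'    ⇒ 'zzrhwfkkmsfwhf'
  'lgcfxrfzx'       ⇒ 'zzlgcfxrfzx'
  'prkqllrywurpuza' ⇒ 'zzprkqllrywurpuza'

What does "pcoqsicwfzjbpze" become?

zzpcoqsicwfzjbpze

The pattern: prepend "zz".
Doing the same to "pcoqsicwfzjbpze": "zzpcoqsicwfzjbpze".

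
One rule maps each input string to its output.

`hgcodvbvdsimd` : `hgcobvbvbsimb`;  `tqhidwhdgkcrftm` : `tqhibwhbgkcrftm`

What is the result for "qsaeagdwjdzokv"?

qsaeagbwjbzokv

Each output is the input with this applied: replace every "d" with "b".
Applying that to "qsaeagdwjdzokv" gives "qsaeagbwjbzokv".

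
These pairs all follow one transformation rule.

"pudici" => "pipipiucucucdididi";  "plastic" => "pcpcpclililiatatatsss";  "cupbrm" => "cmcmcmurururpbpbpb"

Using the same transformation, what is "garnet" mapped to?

gtgtgtaeaeaernrnrn

In each case the input is transformed by: repeat every character 3 times, then take characters alternately from the front and the back (1st, last, 2nd, 2nd-last, ...).
"garnet" → "gggaaarrrnnneeettt" → "gtgtgtaeaeaernrnrn".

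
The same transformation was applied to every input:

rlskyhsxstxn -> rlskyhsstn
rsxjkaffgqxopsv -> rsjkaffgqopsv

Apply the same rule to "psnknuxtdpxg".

The transformation: remove every "x".
For "psnknuxtdpxg" the result is "psnknutdpg".

psnknutdpg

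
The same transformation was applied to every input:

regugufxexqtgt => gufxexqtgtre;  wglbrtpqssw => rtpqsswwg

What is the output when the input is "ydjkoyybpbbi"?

In each case the input is transformed by: move the first 2 characters to the end (rotate left by 2), then delete the first 2 characters.
Applying both steps to "ydjkoyybpbbi": "jkoyybpbbiyd", then "oyybpbbiyd".

oyybpbbiyd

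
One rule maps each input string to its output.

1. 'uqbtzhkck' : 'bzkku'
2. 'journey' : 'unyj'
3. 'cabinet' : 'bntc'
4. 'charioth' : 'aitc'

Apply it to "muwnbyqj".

wbqm

The rule is to keep every other character starting from the first (positions 1st, 3rd, 5th, ...), then move the first character to the end.
On "muwnbyqj": the first step gives "mwbq", and the second then gives "wbqm".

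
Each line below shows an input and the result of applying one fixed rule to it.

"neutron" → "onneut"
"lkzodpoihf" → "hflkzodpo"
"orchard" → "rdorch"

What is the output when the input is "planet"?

Looking at the pairs, the operation is to move the last 3 characters to the front (rotate right by 3), then delete the first character.
For "planet", step one produces "netpla"; step two turns that into "etpla".
(Check on "neutron": → "ronneut" → "onneut" ✓)

etpla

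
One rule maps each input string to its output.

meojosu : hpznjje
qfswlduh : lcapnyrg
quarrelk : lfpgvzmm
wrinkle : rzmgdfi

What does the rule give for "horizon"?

cijjmud

The transformation: shift every letter 5 places backward in the alphabet (wrapping around), then take characters alternately from the front and the back (1st, last, 2nd, 2nd-last, ...).
Applying both steps to "horizon": "cjmduji", then "cijjmud".
(Check on "meojosu": → "hzjejnp" → "hpznjje" ✓)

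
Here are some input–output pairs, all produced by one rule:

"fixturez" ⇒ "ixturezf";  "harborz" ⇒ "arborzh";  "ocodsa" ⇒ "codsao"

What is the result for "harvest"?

arvesth

The pattern: move the first character to the end.
"harvest" → "arvesth".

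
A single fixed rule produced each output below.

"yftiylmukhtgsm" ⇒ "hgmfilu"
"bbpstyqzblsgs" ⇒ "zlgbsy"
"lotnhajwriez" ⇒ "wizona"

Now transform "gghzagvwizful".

The rule is to keep every other character starting from the second (positions 2nd, 4th, 6th, ...), then move the last 3 characters to the front (rotate right by 3).
For "gghzagvwizful" the result is "wzugzg".

wzugzg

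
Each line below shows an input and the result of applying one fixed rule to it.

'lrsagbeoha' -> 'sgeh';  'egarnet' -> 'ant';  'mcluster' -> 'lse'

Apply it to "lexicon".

xcn

Each output is the input with this applied: delete the first 2 characters, then keep every other character starting from the first (positions 1st, 3rd, 5th, ...).
Applying both steps to "lexicon": "xicon", then "xcn".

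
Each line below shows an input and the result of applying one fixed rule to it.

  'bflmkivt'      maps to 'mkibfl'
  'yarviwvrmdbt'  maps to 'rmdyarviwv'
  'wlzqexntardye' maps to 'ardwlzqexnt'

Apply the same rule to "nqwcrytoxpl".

toxnqwcry

The transformation: delete the last 2 characters, then move the last 3 characters to the front (rotate right by 3).
For "nqwcrytoxpl", step one produces "nqwcrytox"; step two turns that into "toxnqwcry".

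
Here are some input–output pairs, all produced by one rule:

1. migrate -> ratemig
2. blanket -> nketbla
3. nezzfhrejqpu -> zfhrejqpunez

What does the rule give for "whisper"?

sperwhi

What's happening: move the first 3 characters to the end (rotate left by 3).
So "whisper" becomes "sperwhi".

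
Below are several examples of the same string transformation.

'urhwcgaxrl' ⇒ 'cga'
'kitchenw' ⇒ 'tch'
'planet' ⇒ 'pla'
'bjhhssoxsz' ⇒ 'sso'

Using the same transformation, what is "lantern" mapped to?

ant

Rule — move the last 3 characters to the front (rotate right by 3), then keep only the last 3 characters.
On "lantern" that produces "ant".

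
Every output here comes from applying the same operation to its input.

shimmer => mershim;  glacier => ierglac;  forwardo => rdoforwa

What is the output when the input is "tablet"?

The transformation: move the last 3 characters to the front (rotate right by 3).
Applying that to "tablet" gives "lettab".

lettab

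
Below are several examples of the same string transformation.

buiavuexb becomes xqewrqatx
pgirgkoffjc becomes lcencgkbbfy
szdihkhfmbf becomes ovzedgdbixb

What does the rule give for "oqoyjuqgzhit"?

The rule is to shift every letter 4 places backward in the alphabet (wrapping around).
Doing the same to "oqoyjuqgzhit": "kmkufqmcvdep".

kmkufqmcvdep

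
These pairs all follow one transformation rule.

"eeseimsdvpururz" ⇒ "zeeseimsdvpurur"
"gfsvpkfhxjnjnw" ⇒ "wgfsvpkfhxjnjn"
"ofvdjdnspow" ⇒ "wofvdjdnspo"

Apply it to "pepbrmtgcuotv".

vpepbrmtgcuot

The pattern: move the last character to the front.
"pepbrmtgcuotv" → "vpepbrmtgcuot".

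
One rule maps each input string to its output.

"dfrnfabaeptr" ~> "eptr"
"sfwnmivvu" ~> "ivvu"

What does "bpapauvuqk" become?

vuqk

Each output is the input with this applied: keep only the last 4 characters.
Doing the same to "bpapauvuqk": "vuqk".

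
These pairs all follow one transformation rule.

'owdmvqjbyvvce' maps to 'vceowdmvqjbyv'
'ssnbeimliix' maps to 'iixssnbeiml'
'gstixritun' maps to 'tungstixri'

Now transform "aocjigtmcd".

mcdaocjigt

The pattern: move the last 3 characters to the front (rotate right by 3).
Doing the same to "aocjigtmcd": "mcdaocjigt".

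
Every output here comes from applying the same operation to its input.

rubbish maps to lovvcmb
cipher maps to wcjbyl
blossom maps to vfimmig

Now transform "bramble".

vlugvfy

The pattern: shift every letter 6 places backward in the alphabet (wrapping around).
On "bramble" that produces "vlugvfy".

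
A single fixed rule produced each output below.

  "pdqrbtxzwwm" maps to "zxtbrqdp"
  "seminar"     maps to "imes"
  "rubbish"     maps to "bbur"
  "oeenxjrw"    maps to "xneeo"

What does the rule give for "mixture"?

The transformation: delete the last 3 characters, then reverse the string.
"mixture" → "mixt" → "txim".

txim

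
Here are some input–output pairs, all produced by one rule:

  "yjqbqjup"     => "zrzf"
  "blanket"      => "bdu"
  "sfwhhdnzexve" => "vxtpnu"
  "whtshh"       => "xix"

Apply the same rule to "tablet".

qbj

In each case the input is transformed by: keep every other character starting from the second (positions 2nd, 4th, 6th, ...), then shift every letter 10 places backward in the alphabet (wrapping around).
On "tablet": the first step gives "alt", and the second then gives "qbj".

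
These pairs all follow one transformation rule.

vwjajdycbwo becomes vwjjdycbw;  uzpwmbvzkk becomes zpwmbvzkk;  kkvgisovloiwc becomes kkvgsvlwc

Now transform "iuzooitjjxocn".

What's happening: remove every vowel.
Doing the same to "iuzooitjjxocn": "ztjjxcn".

ztjjxcn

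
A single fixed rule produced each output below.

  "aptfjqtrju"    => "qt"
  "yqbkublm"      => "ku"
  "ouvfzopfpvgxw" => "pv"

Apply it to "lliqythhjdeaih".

de

Rule — move the last 3 characters to the front (rotate right by 3), then keep only the last 2 characters.
Starting from "lliqythhjdeaih": after the first operation, "aihlliqythhjde"; after the second, "de".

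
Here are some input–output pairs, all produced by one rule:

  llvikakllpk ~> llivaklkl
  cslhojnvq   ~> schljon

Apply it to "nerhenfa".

The transformation: delete the last 2 characters, then swap each adjacent pair of characters (1↔2, 3↔4, ...).
Working it through for "nerhenfa": intermediate "nerhen", final "enhrne".

enhrne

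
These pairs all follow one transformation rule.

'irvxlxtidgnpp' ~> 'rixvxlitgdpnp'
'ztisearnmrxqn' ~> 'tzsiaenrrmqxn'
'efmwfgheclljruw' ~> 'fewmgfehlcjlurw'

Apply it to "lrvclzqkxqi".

rlcvzlkqqxi

Looking at the pairs, the operation is to swap each adjacent pair of characters (1↔2, 3↔4, ...).
On "lrvclzqkxqi" that produces "rlcvzlkqqxi".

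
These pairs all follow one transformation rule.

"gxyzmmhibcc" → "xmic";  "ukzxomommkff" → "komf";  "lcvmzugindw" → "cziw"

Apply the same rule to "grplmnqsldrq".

The transformation: keep one character in every 3, starting at position 2 (positions 2nd, 5th, 8th, ...).
On "grplmnqsldrq" that produces "rmsr".

rmsr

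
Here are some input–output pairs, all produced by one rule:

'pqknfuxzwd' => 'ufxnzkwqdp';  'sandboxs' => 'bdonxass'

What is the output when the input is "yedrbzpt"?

The transformation: take characters alternately from the front and the back (1st, last, 2nd, 2nd-last, ...), then reverse the string.
Applying that to "yedrbzpt" gives "brzdpety".

brzdpety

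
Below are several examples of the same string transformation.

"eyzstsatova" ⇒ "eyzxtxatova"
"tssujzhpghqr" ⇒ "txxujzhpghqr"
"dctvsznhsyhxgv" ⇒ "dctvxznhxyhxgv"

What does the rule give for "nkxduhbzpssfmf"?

nkxduhbzpxxfmf

Looking at the pairs, the operation is to replace every "s" with "x".
On "nkxduhbzpssfmf" that produces "nkxduhbzpxxfmf".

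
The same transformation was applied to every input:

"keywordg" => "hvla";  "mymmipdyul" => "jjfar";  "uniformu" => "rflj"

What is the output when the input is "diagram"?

In each case the input is transformed by: shift every letter 3 places backward in the alphabet (wrapping around), then keep every other character starting from the first (positions 1st, 3rd, 5th, ...).
On "diagram": the first step gives "afxdoxj", and the second then gives "axoj".

axoj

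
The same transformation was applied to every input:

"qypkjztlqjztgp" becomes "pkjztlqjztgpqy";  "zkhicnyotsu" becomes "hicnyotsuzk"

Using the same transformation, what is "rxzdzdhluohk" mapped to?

zdzdhluohkrx

The transformation: move the first 2 characters to the end (rotate left by 2).
On "rxzdzdhluohk" that produces "zdzdhluohkrx".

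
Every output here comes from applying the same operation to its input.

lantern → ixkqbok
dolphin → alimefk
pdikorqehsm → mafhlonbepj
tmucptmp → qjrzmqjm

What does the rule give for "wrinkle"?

tofkhib

The transformation: shift every letter 3 places backward in the alphabet (wrapping around).
"wrinkle" → "tofkhib".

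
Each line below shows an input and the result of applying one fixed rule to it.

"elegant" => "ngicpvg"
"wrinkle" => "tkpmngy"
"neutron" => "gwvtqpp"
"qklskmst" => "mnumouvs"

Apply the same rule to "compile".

Rule — shift every letter 2 places forward in the alphabet (wrapping around), then move the first character to the end.
"compile" → "eqorkng" → "qorknge".

qorknge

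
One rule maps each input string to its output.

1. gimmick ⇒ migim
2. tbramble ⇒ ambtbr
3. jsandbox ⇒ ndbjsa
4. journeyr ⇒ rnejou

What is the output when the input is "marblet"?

blmar

What's happening: delete the last 2 characters, then move the first 3 characters to the end (rotate left by 3).
On "marblet": the first step gives "marbl", and the second then gives "blmar".
(Check on "journeyr": → "journe" → "rnejou" ✓)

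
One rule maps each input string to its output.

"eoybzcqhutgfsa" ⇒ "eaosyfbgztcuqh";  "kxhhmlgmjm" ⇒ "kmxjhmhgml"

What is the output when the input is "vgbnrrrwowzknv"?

In each case the input is transformed by: take characters alternately from the front and the back (1st, last, 2nd, 2nd-last, ...).
Applying that to "vgbnrrrwowzknv" gives "vvgnbknzrwrorw".

vvgnbknzrwrorw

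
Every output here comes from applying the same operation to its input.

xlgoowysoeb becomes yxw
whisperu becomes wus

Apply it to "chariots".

The rule is to sort the characters into reverse alphabetical order, then keep only the first 3 characters.
Applying both steps to "chariots": "tsroihca", then "tsr".

tsr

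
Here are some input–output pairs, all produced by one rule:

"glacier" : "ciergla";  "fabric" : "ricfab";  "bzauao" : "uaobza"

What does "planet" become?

Looking at the pairs, the operation is to move the first 3 characters to the end (rotate left by 3).
On "planet" that produces "netpla".

netpla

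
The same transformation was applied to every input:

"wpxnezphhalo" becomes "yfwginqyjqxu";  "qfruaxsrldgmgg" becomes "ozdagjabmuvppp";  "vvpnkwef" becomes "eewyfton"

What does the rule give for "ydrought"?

mhxapdcq

The transformation: swap each adjacent pair of characters (1↔2, 3↔4, ...), then shift every letter 9 places forward in the alphabet (wrapping around).
Applying that to "ydrought" gives "mhxapdcq".
(Check on "vvpnkwef": → "vvnpwkfe" → "eewyfton" ✓)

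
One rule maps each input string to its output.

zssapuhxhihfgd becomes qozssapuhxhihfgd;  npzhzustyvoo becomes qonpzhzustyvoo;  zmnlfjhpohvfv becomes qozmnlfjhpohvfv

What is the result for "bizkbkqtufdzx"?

Each output is the input with this applied: prepend "qo".
So "bizkbkqtufdzx" becomes "qobizkbkqtufdzx".

qobizkbkqtufdzx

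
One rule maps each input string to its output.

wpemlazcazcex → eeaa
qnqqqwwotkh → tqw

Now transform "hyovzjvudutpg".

Looking at the pairs, the operation is to keep one character in every 3, starting at position 3 (positions 3rd, 6th, 9th, ...), then move the last character to the front.
Applying that to "hyovzjvudutpg" gives "pojd".

pojd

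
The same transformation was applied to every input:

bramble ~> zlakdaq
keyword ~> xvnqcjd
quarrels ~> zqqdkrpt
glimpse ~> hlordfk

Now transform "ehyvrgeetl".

Each output is the input with this applied: shift every letter 1 place backward in the alphabet (wrapping around), then move the first 2 characters to the end (rotate left by 2).
For "ehyvrgeetl", step one produces "dgxuqfddsk"; step two turns that into "xuqfddskdg".

xuqfddskdg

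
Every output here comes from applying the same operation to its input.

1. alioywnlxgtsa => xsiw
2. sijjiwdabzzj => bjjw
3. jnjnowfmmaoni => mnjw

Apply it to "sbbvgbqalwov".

The transformation: keep one character in every 3, starting at position 3 (positions 3rd, 6th, 9th, ...), then move the first 2 characters to the end (rotate left by 2).
Starting from "sbbvgbqalwov": after the first operation, "bblv"; after the second, "lvbb".

lvbb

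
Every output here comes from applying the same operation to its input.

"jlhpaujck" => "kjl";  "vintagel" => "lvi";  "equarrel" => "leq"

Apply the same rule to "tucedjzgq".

qtu

Looking at the pairs, the operation is to move the last character to the front, then keep only the first 3 characters.
On "tucedjzgq" that produces "qtu".
(Check on "jlhpaujck": → "kjlhpaujc" → "kjl" ✓)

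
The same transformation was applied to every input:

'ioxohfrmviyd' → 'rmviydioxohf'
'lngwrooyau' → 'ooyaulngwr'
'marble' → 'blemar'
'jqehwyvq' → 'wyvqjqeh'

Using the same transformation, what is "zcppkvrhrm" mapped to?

vrhrmzcppk

The rule is to swap the front and back halves of the string.
"zcppkvrhrm" → "vrhrmzcppk".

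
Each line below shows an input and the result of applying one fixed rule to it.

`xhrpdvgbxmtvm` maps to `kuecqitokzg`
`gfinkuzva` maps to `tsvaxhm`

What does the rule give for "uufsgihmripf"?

hhsftvuzev

The rule is to shift every letter 13 places forward in the alphabet (wrapping around) — i.e. ROT13, then delete the last 2 characters.
"uufsgihmripf" → "hhsftvuzevcs" → "hhsftvuzev".
(Check on "gfinkuzva": → "tsvaxhmin" → "tsvaxhm" ✓)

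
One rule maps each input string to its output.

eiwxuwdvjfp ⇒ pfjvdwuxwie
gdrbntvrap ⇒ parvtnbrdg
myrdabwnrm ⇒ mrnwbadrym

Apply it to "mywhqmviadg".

gdaivmqhwym

What's happening: reverse the string.
"mywhqmviadg" → "gdaivmqhwym".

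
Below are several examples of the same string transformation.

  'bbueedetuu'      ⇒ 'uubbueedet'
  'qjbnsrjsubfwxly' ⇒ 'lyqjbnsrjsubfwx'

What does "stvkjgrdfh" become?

What's happening: move the last 2 characters to the front (rotate right by 2).
Doing the same to "stvkjgrdfh": "fhstvkjgrd".

fhstvkjgrd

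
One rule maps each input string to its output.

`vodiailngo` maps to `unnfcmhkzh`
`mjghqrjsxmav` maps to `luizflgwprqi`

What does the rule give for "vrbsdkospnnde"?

The rule is to take characters alternately from the front and the back (1st, last, 2nd, 2nd-last, ...), then shift every letter 1 place backward in the alphabet (wrapping around).
So "vrbsdkospnnde" becomes "udqcamrmcojrn".

udqcamrmcojrn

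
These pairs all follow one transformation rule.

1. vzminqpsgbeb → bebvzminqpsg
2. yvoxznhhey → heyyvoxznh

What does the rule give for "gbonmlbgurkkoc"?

Rule — move the last 3 characters to the front (rotate right by 3).
Applying that to "gbonmlbgurkkoc" gives "kocgbonmlbgurk".

kocgbonmlbgurk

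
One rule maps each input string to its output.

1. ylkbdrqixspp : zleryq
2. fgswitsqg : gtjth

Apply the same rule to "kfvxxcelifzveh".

Rule — shift every letter 1 place forward in the alphabet (wrapping around), then keep every other character starting from the first (positions 1st, 3rd, 5th, ...).
Applying both steps to "kfvxxcelifzveh": "lgwyydfmjgawfi", then "lwyfjaf".

lwyfjaf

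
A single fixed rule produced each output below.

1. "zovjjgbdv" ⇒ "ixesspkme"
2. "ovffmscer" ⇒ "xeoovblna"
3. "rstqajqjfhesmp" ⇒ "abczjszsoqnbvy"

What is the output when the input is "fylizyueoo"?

The transformation: shift every letter 9 places forward in the alphabet (wrapping around).
So "fylizyueoo" becomes "ohurihdnxx".

ohurihdnxx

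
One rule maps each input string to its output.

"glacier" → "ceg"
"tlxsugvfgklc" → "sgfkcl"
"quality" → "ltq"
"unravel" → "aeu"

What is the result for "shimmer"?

mes

Rule — move the first 2 characters to the end (rotate left by 2), then keep every other character starting from the second (positions 2nd, 4th, 6th, ...).
"shimmer" → "immersh" → "mes".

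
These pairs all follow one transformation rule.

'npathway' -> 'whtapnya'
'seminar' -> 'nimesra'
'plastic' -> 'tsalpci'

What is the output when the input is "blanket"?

knalbte

Looking at the pairs, the operation is to move the last 2 characters to the front (rotate right by 2), then reverse the string.
For "blanket", step one produces "etblank"; step two turns that into "knalbte".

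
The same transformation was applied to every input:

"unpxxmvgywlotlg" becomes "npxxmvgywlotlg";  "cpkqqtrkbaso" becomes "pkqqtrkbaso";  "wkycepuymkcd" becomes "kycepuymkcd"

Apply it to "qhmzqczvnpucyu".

hmzqczvnpucyu

In each case the input is transformed by: delete the first character.
Doing the same to "qhmzqczvnpucyu": "hmzqczvnpucyu".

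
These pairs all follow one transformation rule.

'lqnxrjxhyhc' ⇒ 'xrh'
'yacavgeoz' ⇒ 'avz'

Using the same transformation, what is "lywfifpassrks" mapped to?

The pattern: swap each adjacent pair of characters (1↔2, 3↔4, ...), then keep one character in every 3, starting at position 3 (positions 3rd, 6th, 9th, ...).
On "lywfifpassrks": the first step gives "ylfwfiapsskrs", and the second then gives "fisr".

fisr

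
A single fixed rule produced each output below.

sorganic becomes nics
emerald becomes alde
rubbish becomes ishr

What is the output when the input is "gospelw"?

elwg

The transformation: move the last 3 characters to the front (rotate right by 3), then keep only the first 4 characters.
For "gospelw", step one produces "elwgosp"; step two turns that into "elwg".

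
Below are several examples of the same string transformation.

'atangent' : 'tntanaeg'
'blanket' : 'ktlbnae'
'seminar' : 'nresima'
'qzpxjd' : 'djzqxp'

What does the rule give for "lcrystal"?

laclyrts

Each output is the input with this applied: swap each adjacent pair of characters (1↔2, 3↔4, ...), then move the last 2 characters to the front (rotate right by 2).
Applying both steps to "lcrystal": "clyrtsla", then "laclyrts".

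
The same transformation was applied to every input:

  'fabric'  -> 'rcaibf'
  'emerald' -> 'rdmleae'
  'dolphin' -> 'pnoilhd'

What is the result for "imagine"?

gemnaii

The rule is to take characters alternately from the front and the back (1st, last, 2nd, 2nd-last, ...), then swap the first and last characters.
Working it through for "imagine": intermediate "iemnaig", final "gemnaii".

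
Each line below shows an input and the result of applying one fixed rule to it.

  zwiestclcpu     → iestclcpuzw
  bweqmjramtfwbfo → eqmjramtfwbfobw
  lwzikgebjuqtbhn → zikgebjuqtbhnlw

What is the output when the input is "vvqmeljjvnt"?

The pattern: move the first 2 characters to the end (rotate left by 2).
Applying that to "vvqmeljjvnt" gives "qmeljjvntvv".

qmeljjvntvv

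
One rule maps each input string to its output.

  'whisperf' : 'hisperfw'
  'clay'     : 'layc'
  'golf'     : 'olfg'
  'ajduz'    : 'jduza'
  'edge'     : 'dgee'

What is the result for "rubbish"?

ubbishr

What's happening: move the first character to the end.
For "rubbish" the result is "ubbishr".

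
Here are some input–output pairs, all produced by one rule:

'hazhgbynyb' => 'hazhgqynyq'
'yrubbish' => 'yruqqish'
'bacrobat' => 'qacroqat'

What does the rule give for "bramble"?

What's happening: replace every "b" with "q".
For "bramble" the result is "qramqle".

qramqle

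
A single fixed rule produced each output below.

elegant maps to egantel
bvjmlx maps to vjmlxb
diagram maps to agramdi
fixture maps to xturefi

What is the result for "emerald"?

eraldem

The rule is to move the last 3 characters to the front (rotate right by 3), then move the last 2 characters to the front (rotate right by 2).
"emerald" → "aldemer" → "eraldem".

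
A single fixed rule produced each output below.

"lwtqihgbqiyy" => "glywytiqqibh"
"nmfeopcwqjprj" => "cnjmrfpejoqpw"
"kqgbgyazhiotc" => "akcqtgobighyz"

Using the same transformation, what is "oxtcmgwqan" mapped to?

Each output is the input with this applied: take characters alternately from the front and the back (1st, last, 2nd, 2nd-last, ...), then move the last character to the front.
On "oxtcmgwqan": the first step gives "onxatqcwmg", and the second then gives "gonxatqcwm".

gonxatqcwm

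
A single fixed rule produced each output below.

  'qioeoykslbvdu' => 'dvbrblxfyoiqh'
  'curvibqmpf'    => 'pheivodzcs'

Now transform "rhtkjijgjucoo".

eugxwvwtwhpbb

The transformation: shift every letter 13 places forward in the alphabet (wrapping around) — i.e. ROT13.
So "rhtkjijgjucoo" becomes "eugxwvwtwhpbb".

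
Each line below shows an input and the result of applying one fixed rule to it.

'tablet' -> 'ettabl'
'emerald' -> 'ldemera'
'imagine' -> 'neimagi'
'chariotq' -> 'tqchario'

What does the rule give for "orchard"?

The rule is to move the last 2 characters to the front (rotate right by 2).
Applying that to "orchard" gives "rdorcha".

rdorcha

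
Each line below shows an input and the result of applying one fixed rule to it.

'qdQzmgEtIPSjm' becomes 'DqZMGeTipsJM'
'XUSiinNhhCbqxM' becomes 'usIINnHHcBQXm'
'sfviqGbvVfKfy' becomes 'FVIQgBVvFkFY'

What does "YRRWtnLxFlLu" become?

Rule — delete the first character, then flip the case of every letter.
For "YRRWtnLxFlLu", step one produces "RRWtnLxFlLu"; step two turns that into "rrwTNlXfLlU".

rrwTNlXfLlU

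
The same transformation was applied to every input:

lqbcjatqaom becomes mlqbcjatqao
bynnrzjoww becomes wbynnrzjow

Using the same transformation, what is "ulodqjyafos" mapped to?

sulodqjyafo

In each case the input is transformed by: move the last character to the front.
On "ulodqjyafos" that produces "sulodqjyafo".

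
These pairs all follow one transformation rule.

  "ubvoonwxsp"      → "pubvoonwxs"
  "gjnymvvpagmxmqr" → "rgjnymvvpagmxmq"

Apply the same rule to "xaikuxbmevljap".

pxaikuxbmevlja

What's happening: move the last character to the front.
On "xaikuxbmevljap" that produces "pxaikuxbmevlja".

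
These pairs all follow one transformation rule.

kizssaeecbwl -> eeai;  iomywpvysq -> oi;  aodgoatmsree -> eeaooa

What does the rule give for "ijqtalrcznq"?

In each case the input is transformed by: reverse the string, then keep only the vowels.
For "ijqtalrcznq", step one produces "qnzcrlatqji"; step two turns that into "ai".
(Check on "aodgoatmsree": → "eersmtaogdoa" → "eeaooa" ✓)

ai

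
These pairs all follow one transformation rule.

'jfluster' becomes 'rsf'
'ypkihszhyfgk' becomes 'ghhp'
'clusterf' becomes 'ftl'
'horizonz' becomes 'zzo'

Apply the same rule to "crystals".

str

The rule is to keep one character in every 3, starting at position 2 (positions 2nd, 5th, 8th, ...), then reverse the string.
"crystals" → "rts" → "str".
(Check on "clusterf": → "ltf" → "ftl" ✓)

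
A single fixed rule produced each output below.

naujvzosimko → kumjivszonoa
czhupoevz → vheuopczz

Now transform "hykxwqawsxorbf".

The transformation: take characters alternately from the front and the back (1st, last, 2nd, 2nd-last, ...), then move the first 3 characters to the end (rotate left by 3).
Working it through for "hykxwqawsxorbf": intermediate "hfybkrxowxqsaw", final "bkrxowxqsawhfy".

bkrxowxqsawhfy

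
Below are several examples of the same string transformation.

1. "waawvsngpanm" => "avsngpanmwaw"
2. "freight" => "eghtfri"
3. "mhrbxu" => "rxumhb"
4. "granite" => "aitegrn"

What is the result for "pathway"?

twaypah

Each output is the input with this applied: move the first 3 characters to the end (rotate left by 3), then swap the first and last characters.
"pathway" → "hwaypat" → "twaypah".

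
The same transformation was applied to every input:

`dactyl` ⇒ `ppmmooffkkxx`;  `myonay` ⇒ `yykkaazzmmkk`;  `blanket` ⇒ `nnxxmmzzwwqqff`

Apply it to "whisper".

Rule — double every character, then shift every letter 12 places forward in the alphabet (wrapping around).
Working it through for "whisper": intermediate "wwhhiissppeerr", final "iittuueebbqqdd".

iittuueebbqqdd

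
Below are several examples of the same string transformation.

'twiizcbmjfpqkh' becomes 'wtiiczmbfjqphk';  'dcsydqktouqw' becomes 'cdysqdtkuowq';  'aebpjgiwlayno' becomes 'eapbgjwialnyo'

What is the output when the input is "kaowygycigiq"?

Each output is the input with this applied: swap each adjacent pair of characters (1↔2, 3↔4, ...).
For "kaowygycigiq" the result is "akwogycygiqi".

akwogycygiqi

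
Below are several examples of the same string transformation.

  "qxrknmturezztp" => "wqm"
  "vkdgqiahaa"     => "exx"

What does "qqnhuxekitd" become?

fqa

The rule is to shift every letter 3 places backward in the alphabet (wrapping around), then keep only the last 3 characters.
Starting from "qqnhuxekitd": after the first operation, "nnkerubhfqa"; after the second, "fqa".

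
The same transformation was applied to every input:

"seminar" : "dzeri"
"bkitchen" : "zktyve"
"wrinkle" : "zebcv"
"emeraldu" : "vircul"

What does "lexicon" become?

The rule is to delete the first 2 characters, then shift every letter 9 places backward in the alphabet (wrapping around).
"lexicon" → "xicon" → "oztfe".
(Check on "wrinkle": → "inkle" → "zebcv" ✓)

oztfe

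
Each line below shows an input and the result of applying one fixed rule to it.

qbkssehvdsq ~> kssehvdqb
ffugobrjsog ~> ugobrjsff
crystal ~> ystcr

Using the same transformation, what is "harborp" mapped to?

rboha

The transformation: delete the last 2 characters, then move the first 2 characters to the end (rotate left by 2).
For "harborp", step one produces "harbo"; step two turns that into "rboha".
(Check on "qbkssehvdsq": → "qbkssehvd" → "kssehvdqb" ✓)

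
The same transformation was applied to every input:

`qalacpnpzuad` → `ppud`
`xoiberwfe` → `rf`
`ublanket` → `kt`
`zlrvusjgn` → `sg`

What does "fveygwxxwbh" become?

In each case the input is transformed by: keep every other character starting from the second (positions 2nd, 4th, 6th, ...), then delete the first 2 characters.
On "fveygwxxwbh": the first step gives "vywxb", and the second then gives "wxb".

wxb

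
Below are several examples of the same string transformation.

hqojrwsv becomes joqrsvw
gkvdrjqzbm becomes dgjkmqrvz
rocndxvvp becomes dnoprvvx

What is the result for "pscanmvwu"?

cmnpsuvw

Each output is the input with this applied: sort the characters into alphabetical order, then delete the first character.
Applying that to "pscanmvwu" gives "cmnpsuvw".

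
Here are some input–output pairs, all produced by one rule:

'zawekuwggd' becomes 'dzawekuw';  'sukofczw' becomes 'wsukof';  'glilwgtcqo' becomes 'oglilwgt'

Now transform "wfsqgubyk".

What's happening: move the last 3 characters to the front (rotate right by 3), then delete the first 2 characters.
Starting from "wfsqgubyk": after the first operation, "bykwfsqgu"; after the second, "kwfsqgu".

kwfsqgu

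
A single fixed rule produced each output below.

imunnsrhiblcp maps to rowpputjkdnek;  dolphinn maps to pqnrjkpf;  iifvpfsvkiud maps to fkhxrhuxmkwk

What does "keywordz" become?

bgayqtfm

The rule is to swap the first and last characters, then shift every letter 2 places forward in the alphabet (wrapping around).
On "keywordz": the first step gives "zeywordk", and the second then gives "bgayqtfm".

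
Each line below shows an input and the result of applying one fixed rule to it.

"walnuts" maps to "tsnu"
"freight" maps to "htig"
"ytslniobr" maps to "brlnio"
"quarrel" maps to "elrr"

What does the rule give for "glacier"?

Rule — delete the first 3 characters, then move the last 2 characters to the front (rotate right by 2).
So "glacier" becomes "erci".

erci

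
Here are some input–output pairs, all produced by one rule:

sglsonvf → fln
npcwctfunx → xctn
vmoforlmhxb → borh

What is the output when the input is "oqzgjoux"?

xzo

Rule — move the last character to the front, then keep one character in every 3, starting at position 1 (positions 1st, 4th, 7th, ...).
On "oqzgjoux": the first step gives "xoqzgjou", and the second then gives "xzo".
(Check on "vmoforlmhxb": → "bvmoforlmhx" → "borh" ✓)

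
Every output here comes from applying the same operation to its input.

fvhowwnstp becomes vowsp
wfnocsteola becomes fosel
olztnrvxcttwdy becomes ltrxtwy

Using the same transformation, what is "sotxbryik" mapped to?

oxri

The rule is to keep every other character starting from the second (positions 2nd, 4th, 6th, ...).
So "sotxbryik" becomes "oxri".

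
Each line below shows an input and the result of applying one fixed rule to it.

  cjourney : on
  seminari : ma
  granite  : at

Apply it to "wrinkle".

il

Looking at the pairs, the operation is to keep one character in every 3, starting at position 3 (positions 3rd, 6th, 9th, ...).
Applying that to "wrinkle" gives "il".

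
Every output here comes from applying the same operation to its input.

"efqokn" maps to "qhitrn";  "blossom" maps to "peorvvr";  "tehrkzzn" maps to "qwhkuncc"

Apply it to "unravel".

oxqudyh

Looking at the pairs, the operation is to move the last character to the front, then shift every letter 3 places forward in the alphabet (wrapping around).
Starting from "unravel": after the first operation, "lunrave"; after the second, "oxqudyh".
(Check on "blossom": → "mblosso" → "peorvvr" ✓)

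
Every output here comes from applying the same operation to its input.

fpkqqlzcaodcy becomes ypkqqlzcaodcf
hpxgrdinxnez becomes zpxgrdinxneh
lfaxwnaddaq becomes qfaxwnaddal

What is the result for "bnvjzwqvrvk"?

knvjzwqvrvb

In each case the input is transformed by: swap the first and last characters.
For "bnvjzwqvrvk" the result is "knvjzwqvrvb".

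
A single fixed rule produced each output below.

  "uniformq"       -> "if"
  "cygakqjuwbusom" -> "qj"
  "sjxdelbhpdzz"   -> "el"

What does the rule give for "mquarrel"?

ua

The transformation: swap the front and back halves of the string, then keep only the last 2 characters.
Working it through for "mquarrel": intermediate "rrelmqua", final "ua".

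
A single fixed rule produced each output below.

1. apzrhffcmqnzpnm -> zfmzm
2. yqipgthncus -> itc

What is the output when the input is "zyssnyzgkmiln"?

sykl

Looking at the pairs, the operation is to keep one character in every 3, starting at position 3 (positions 3rd, 6th, 9th, ...).
On "zyssnyzgkmiln" that produces "sykl".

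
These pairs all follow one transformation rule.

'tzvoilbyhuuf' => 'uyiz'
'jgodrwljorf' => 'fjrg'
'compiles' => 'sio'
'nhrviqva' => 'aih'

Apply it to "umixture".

The transformation: keep one character in every 3, starting at position 2 (positions 2nd, 5th, 8th, ...), then reverse the string.
Working it through for "umixture": intermediate "mte", final "etm".

etm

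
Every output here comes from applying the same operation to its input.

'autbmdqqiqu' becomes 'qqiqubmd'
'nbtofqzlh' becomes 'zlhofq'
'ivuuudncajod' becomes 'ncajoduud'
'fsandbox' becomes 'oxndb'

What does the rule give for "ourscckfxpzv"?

The transformation: delete the first 3 characters, then move the first 3 characters to the end (rotate left by 3).
"ourscckfxpzv" → "scckfxpzv" → "kfxpzvscc".
(Check on "fsandbox": → "ndbox" → "oxndb" ✓)

kfxpzvscc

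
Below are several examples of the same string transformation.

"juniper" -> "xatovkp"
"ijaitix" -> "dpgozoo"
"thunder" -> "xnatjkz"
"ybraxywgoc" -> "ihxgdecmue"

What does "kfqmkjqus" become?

Looking at the pairs, the operation is to swap the first and last characters, then shift every letter 6 places forward in the alphabet (wrapping around).
On "kfqmkjqus": the first step gives "sfqmkjquk", and the second then gives "ylwsqpwaq".
(Check on "juniper": → "runipej" → "xatovkp" ✓)

ylwsqpwaq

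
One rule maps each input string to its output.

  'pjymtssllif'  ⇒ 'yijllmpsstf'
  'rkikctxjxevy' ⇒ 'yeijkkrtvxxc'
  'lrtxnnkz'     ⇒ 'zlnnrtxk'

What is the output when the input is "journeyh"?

yhjnorue

What's happening: sort the characters into alphabetical order, then swap the first and last characters.
Working it through for "journeyh": intermediate "ehjnoruy", final "yhjnorue".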